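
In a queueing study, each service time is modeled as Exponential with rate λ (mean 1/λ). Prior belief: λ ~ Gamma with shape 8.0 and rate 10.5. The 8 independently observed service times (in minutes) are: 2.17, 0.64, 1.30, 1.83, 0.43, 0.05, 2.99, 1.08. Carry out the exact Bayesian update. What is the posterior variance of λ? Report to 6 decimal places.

With a Gamma(shape α, rate β) prior on the exponential rate λ, the posterior after n observations with total T = Σxᵢ is Gamma(α+n, β+T).
Sum of observations T = 10.49 minutes; n = 8.
Posterior: Gamma(8.0+8, 10.5+10.49) = Gamma(16.0, 20.99).
Var = α/β² = 0.036316.

0.036316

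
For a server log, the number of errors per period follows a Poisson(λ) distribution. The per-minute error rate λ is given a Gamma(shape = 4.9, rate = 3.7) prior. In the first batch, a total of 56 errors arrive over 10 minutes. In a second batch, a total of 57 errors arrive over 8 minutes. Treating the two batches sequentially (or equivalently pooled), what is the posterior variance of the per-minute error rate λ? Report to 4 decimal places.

0.2504

With a Gamma(shape α, rate β) prior, the Poisson likelihood is conjugate: the posterior is Gamma(α + ΣXᵢ, β + n).
After batch 1: Gamma(α+S, β+n) = Gamma(4.9+56, 3.7+10) = Gamma(60.9, 13.7).
After batch 2: Gamma(α+S, β+n) = Gamma(60.9+57, 13.7+8) = Gamma(117.9, 21.7).
Var = α/β² = 117.9/21.7² = 0.2504.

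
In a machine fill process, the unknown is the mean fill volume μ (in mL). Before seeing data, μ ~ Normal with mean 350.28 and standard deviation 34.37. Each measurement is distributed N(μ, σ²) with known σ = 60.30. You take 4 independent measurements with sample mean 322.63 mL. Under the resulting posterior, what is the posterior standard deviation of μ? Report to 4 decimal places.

For Normal data with known variance σ², a Normal(μ₀, σ₀²) prior on μ is conjugate. Posterior precision = 1/σ₀² + n/σ²; posterior mean is the precision-weighted average of μ₀ and x̄.
σ₀² = 34.37² = 1181.2969, σ² = 60.30² = 3636.09; σ² + n·σ₀² = 3636.09 + 4·1181.2969 = 8361.2776.
Posterior precision = 1/σ₀² + n/σ² = 1/1181.2969 + 4/3636.09 = (σ² + n·σ₀²)/(σ₀²σ²) = 8361.2776/(1181.2969·3636.09); posterior variance σₙ² = σ₀²σ²/(σ² + n·σ₀²) = 1181.2969·3636.09/8361.2776 = 513.713580.
Posterior SD = √σₙ² = √(1181.2969·3636.09/8361.2776) = 22.6653.

22.6653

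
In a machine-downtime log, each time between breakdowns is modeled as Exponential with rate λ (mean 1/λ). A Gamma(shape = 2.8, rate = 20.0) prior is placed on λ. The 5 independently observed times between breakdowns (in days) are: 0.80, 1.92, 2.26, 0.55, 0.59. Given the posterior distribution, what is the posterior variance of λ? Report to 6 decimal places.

0.011433

With a Gamma(shape α, rate β) prior on the exponential rate λ, the posterior after n observations with total T = Σxᵢ is Gamma(α+n, β+T).
Sum of observations T = 6.12 days; n = 5.
Posterior: Gamma(2.8+5, 20.0+6.12) = Gamma(7.8, 26.12).
Var = α/β² = 0.011433.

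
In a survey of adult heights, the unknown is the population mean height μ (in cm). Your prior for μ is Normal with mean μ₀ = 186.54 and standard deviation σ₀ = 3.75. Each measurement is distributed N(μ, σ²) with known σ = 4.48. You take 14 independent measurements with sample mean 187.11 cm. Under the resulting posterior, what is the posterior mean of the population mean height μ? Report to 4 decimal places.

For Normal data with known variance σ², a Normal(μ₀, σ₀²) prior on μ is conjugate. Posterior precision = 1/σ₀² + n/σ²; posterior mean is the precision-weighted average of μ₀ and x̄.
n·x̄ = 14·187.11 = 2619.54.
σ₀² = 3.75² = 14.0625, σ² = 4.48² = 20.0704; σ² + n·σ₀² = 20.0704 + 14·14.0625 = 216.9454.
Posterior mean = (μ₀/σ₀² + n·x̄/σ²)/(1/σ₀² + n/σ²) = (σ²·μ₀ + σ₀²·n·x̄)/(σ² + n·σ₀²) = (20.0704·186.54 + 14.0625·2619.54)/216.9454 = 40581.213666/216.9454 = 187.0573.

187.0573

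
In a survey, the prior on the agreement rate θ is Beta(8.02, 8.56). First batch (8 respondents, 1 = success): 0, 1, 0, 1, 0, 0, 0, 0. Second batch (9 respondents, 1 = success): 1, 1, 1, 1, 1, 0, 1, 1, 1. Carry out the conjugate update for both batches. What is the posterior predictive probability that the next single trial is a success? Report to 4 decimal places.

The Beta prior is conjugate to a Binomial/Bernoulli likelihood; the update adds successes to α and failures to β.
After batch 1: Beta(8.02+2, 8.56+6) = Beta(10.02, 14.56).
After batch 2: Beta(10.02+8, 14.56+1) = Beta(18.02, 15.56).
For a single future Bernoulli trial, P(success | data) = α/(α+β) = 0.5366.

0.5366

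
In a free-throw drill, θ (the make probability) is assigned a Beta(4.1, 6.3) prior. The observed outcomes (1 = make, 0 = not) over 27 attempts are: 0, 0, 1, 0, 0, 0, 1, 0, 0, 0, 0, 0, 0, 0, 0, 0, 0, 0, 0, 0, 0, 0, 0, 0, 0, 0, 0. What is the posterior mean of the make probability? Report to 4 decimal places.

0.1631

The Beta prior is conjugate to a Binomial/Bernoulli likelihood; the update adds successes to α and failures to β.
Posterior: Beta(α+k, β+n−k) = Beta(4.1+2, 6.3+25) = Beta(6.1, 31.3).
Posterior mean = α/(α+β) = 6.1/37.4 = 0.1631.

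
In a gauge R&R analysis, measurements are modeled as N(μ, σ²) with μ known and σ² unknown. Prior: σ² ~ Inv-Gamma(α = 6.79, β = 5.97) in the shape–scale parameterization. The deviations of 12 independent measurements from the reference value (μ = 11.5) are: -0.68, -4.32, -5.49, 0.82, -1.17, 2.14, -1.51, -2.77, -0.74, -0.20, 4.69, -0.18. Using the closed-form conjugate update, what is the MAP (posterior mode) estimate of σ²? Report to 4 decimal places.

With known mean μ and an Inverse-Gamma(α, β) prior on σ², the Normal likelihood is conjugate: posterior is Inv-Gamma(α + n/2, β + Σ(xᵢ−μ)²/2).
Σ(xᵢ−μ)² = (-0.68)² + (-4.32)² + (-5.49)² + (0.82)² + (-1.17)² + (2.14)² + (-1.51)² + (-2.77)² + (-0.74)² + (-0.20)² + (4.69)² + (-0.18)² = 88.4549.
Posterior: Inv-Gamma(6.79 + 12/2, 5.97 + 88.4549/2) = Inv-Gamma(12.79, 50.19745).
Mode = β/(α+1) = 50.19745/13.79 = 3.6401.

3.6401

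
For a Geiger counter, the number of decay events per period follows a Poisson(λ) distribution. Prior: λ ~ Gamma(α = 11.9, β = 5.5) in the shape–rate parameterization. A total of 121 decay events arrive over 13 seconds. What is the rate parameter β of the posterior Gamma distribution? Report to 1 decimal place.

18.5

With a Gamma(shape α, rate β) prior, the Poisson likelihood is conjugate: the posterior is Gamma(α + ΣXᵢ, β + n).
Posterior: Gamma(α+S, β+n) = Gamma(11.9+121, 5.5+13) = Gamma(132.9, 18.5).
Posterior β = 18.5.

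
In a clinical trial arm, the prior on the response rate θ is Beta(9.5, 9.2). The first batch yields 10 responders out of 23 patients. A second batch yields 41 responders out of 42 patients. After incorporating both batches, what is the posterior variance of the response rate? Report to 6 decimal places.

The Beta prior is conjugate to a Binomial/Bernoulli likelihood; the update adds successes to α and failures to β.
After batch 1: Beta(9.5+10, 9.2+13) = Beta(19.5, 22.2).
After batch 2: Beta(19.5+41, 22.2+1) = Beta(60.5, 23.2).
Var = αβ/((α+β)²(α+β+1)) = 60.5·23.2/(83.7²·84.7) = 0.002365.

0.002365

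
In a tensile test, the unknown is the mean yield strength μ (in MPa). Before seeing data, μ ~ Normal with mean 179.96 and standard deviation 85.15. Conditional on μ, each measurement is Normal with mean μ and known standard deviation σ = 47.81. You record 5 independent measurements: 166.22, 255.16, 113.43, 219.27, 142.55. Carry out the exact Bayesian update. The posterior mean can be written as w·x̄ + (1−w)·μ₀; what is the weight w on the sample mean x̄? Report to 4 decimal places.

0.9407

For Normal data with known variance σ², a Normal(μ₀, σ₀²) prior on μ is conjugate. Posterior precision = 1/σ₀² + n/σ²; posterior mean is the precision-weighted average of μ₀ and x̄.
σ₀² = 85.15² = 7250.5225, σ² = 47.81² = 2285.7961. Prior precision 1/σ₀² = 1/7250.5225; data precision n/σ² = 5/2285.7961.
w = (n/σ²)/(1/σ₀² + n/σ²) = n·σ₀²/(σ² + n·σ₀²) = 5·7250.5225/(2285.7961 + 5·7250.5225) = 36252.6125/38538.4086 = 0.9407.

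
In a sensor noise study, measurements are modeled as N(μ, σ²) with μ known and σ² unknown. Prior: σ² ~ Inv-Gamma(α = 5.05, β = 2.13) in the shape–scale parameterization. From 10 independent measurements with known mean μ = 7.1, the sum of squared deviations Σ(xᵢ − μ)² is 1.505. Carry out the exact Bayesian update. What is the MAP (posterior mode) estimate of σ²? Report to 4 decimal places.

0.2609

With known mean μ and an Inverse-Gamma(α, β) prior on σ², the Normal likelihood is conjugate: posterior is Inv-Gamma(α + n/2, β + Σ(xᵢ−μ)²/2).
Posterior: Inv-Gamma(5.05 + 10/2, 2.13 + 1.505/2) = Inv-Gamma(10.05, 2.8825).
Mode = β/(α+1) = 2.8825/11.05 = 0.2609.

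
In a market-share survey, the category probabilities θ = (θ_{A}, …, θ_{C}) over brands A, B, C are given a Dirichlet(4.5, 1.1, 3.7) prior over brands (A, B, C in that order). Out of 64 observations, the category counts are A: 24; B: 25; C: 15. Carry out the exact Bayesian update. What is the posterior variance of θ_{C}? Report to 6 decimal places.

The Dirichlet prior is conjugate to the Multinomial likelihood: each posterior αⱼ = prior αⱼ + observed count nⱼ.
Posterior concentration: (28.5, 26.1, 18.7), total = 73.3.
Var[θ_j] = α_j(Σα−α_j)/((Σα)²(Σα+1)) = 18.7·54.6/(73.3²·74.3) = 0.002558.

0.002558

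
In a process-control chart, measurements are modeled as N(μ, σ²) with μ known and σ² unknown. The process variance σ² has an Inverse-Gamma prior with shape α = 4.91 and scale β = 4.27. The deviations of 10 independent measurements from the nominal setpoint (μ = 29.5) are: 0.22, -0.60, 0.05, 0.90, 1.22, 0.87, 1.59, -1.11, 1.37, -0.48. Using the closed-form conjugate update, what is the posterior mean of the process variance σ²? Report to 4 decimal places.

With known mean μ and an Inverse-Gamma(α, β) prior on σ², the Normal likelihood is conjugate: posterior is Inv-Gamma(α + n/2, β + Σ(xᵢ−μ)²/2).
Σ(xᵢ−μ)² = (0.22)² + (-0.60)² + (0.05)² + (0.90)² + (1.22)² + (0.87)² + (1.59)² + (-1.11)² + (1.37)² + (-0.48)² = 9.3337.
Posterior: Inv-Gamma(4.91 + 10/2, 4.27 + 9.3337/2) = Inv-Gamma(9.91, 8.93685).
E[σ²|data] = β/(α−1) = 8.93685/8.91 = 1.0030.

1.0030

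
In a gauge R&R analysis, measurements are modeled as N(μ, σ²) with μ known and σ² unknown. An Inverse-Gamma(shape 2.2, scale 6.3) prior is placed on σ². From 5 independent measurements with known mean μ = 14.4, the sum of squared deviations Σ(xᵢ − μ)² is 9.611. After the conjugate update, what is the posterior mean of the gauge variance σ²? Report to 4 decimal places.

With known mean μ and an Inverse-Gamma(α, β) prior on σ², the Normal likelihood is conjugate: posterior is Inv-Gamma(α + n/2, β + Σ(xᵢ−μ)²/2).
Posterior: Inv-Gamma(2.2 + 5/2, 6.3 + 9.611/2) = Inv-Gamma(4.70, 11.1055).
E[σ²|data] = β/(α−1) = 11.1055/3.70 = 3.0015.

3.0015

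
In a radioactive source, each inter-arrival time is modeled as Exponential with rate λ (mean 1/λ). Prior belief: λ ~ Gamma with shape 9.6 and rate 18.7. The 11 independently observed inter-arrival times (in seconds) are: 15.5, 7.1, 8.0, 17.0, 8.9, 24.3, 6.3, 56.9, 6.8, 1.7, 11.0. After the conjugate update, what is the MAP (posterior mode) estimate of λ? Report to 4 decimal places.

0.1076

With a Gamma(shape α, rate β) prior on the exponential rate λ, the posterior after n observations with total T = Σxᵢ is Gamma(α+n, β+T).
Sum of observations T = 163.5 seconds; n = 11.
Posterior: Gamma(9.6+11, 18.7+163.5) = Gamma(20.6, 182.2).
Mode = (α−1)/β = 0.1076.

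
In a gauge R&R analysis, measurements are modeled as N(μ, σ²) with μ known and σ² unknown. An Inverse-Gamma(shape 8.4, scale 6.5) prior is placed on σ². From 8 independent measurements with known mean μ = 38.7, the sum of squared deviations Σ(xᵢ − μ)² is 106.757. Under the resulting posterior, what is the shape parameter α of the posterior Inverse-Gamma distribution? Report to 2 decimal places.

12.40

With known mean μ and an Inverse-Gamma(α, β) prior on σ², the Normal likelihood is conjugate: posterior is Inv-Gamma(α + n/2, β + Σ(xᵢ−μ)²/2).
Posterior: Inv-Gamma(8.4 + 8/2, 6.5 + 106.757/2) = Inv-Gamma(12.40, 59.8785).
Posterior α = 12.40.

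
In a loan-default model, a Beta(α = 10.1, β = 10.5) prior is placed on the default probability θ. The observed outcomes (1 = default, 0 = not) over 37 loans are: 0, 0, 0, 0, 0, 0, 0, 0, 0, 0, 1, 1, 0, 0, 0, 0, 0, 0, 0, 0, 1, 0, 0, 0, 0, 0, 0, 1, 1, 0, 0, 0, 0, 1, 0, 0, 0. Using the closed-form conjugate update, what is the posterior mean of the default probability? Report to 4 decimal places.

0.2795

The Beta prior is conjugate to a Binomial/Bernoulli likelihood; the update adds successes to α and failures to β.
Posterior: Beta(α+k, β+n−k) = Beta(10.1+6, 10.5+31) = Beta(16.1, 41.5).
Posterior mean = α/(α+β) = 16.1/57.6 = 0.2795.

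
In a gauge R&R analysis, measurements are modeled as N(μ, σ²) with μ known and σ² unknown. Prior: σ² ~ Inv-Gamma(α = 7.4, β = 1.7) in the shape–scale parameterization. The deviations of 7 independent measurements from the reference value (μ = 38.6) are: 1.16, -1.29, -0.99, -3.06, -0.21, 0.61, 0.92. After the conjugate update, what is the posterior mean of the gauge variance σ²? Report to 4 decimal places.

0.9099

With known mean μ and an Inverse-Gamma(α, β) prior on σ², the Normal likelihood is conjugate: posterior is Inv-Gamma(α + n/2, β + Σ(xᵢ−μ)²/2).
Σ(xᵢ−μ)² = (1.16)² + (-1.29)² + (-0.99)² + (-3.06)² + (-0.21)² + (0.61)² + (0.92)² = 14.6160.
Posterior: Inv-Gamma(7.4 + 7/2, 1.7 + 14.6160/2) = Inv-Gamma(10.90, 9.00800).
E[σ²|data] = β/(α−1) = 9.00800/9.90 = 0.9099.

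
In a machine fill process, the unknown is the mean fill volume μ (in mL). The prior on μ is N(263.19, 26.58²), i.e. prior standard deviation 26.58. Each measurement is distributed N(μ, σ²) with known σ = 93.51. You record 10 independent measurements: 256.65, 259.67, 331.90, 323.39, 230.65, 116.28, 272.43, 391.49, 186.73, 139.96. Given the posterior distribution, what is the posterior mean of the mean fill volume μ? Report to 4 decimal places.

257.7044

For Normal data with known variance σ², a Normal(μ₀, σ₀²) prior on μ is conjugate. Posterior precision = 1/σ₀² + n/σ²; posterior mean is the precision-weighted average of μ₀ and x̄.
Σxᵢ = 256.65 + 259.67 + 331.90 + 323.39 + 230.65 + 116.28 + 272.43 + 391.49 + 186.73 + 139.96 = 2509.15, so n·x̄ = 2509.15.
σ₀² = 26.58² = 706.4964, σ² = 93.51² = 8744.1201; σ² + n·σ₀² = 8744.1201 + 10·706.4964 = 15809.0841.
Posterior mean = (μ₀/σ₀² + n·x̄/σ²)/(1/σ₀² + n/σ²) = (σ²·μ₀ + σ₀²·n·x̄)/(σ² + n·σ₀²) = (8744.1201·263.19 + 706.4964·2509.15)/15809.0841 = 4074070.411179/15809.0841 = 257.7044.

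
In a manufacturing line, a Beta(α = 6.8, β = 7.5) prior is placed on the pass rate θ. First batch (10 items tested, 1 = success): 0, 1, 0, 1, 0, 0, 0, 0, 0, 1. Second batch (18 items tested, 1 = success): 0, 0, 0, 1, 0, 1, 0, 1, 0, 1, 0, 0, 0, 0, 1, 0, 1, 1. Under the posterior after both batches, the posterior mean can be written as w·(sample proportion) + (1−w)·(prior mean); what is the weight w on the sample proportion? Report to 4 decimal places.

The Beta prior is conjugate to a Binomial/Bernoulli likelihood; the update adds successes to α and failures to β.
Total number of items tested: n = 10 + 18 = 28.
Posterior mean = (α₀+k)/(α₀+β₀+n) = [n/(α₀+β₀+n)]·(k/n) + [(α₀+β₀)/(α₀+β₀+n)]·α₀/(α₀+β₀), so only n and the prior enter the weight.
The weight on the data is w = n/(α₀+β₀+n) = 28/(6.8+7.5+28) = 28/42.3 = 0.6619.

0.6619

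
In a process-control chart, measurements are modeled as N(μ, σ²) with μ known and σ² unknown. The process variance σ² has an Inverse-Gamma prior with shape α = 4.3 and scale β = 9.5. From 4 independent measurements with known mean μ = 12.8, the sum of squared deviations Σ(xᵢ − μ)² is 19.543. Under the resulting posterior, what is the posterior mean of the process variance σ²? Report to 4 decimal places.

3.6361

With known mean μ and an Inverse-Gamma(α, β) prior on σ², the Normal likelihood is conjugate: posterior is Inv-Gamma(α + n/2, β + Σ(xᵢ−μ)²/2).
Posterior: Inv-Gamma(4.3 + 4/2, 9.5 + 19.543/2) = Inv-Gamma(6.30, 19.2715).
E[σ²|data] = β/(α−1) = 19.2715/5.30 = 3.6361.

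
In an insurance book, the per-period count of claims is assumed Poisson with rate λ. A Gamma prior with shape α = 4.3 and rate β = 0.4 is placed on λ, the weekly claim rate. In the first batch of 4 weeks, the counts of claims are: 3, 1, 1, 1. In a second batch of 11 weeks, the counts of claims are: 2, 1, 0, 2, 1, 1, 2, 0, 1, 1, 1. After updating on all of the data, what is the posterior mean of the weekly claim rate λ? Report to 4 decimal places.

1.4481

With a Gamma(shape α, rate β) prior, the Poisson likelihood is conjugate: the posterior is Gamma(α + ΣXᵢ, β + n).
Batch 1: sum of counts S = 6 over n = 4 weeks.
After batch 1: Gamma(α+S, β+n) = Gamma(4.3+6, 0.4+4) = Gamma(10.3, 4.4).
Batch 2: sum of counts S = 12 over n = 11 weeks.
After batch 2: Gamma(α+S, β+n) = Gamma(10.3+12, 4.4+11) = Gamma(22.3, 15.4).
Posterior mean = α/β = 22.3/15.4 = 1.4481.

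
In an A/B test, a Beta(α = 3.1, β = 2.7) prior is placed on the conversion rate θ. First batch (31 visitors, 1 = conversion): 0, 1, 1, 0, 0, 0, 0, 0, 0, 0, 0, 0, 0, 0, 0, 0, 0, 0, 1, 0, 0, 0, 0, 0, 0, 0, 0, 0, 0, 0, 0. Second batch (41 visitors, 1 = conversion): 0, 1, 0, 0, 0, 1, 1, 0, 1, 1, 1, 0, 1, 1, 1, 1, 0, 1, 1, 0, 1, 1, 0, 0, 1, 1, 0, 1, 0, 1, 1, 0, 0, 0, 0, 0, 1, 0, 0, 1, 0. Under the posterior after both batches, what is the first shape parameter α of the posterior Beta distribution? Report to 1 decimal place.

27.1

The Beta prior is conjugate to a Binomial/Bernoulli likelihood; the update adds successes to α and failures to β.
After batch 1: Beta(3.1+3, 2.7+28) = Beta(6.1, 30.7).
After batch 2: Beta(6.1+21, 30.7+20) = Beta(27.1, 50.7).
Posterior α = 27.1.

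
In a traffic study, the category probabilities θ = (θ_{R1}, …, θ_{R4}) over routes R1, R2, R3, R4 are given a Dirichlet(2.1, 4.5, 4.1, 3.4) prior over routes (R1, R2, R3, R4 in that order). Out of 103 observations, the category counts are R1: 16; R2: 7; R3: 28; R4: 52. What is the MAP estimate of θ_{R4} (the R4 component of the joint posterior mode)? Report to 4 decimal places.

0.4810

The Dirichlet prior is conjugate to the Multinomial likelihood: each posterior αⱼ = prior αⱼ + observed count nⱼ.
Posterior concentration: (18.1, 11.5, 32.1, 55.4), total = 117.1.
Joint mode component: (α_{R4}−1)/(Σα−K) = 54.4/113.1 = 0.4810.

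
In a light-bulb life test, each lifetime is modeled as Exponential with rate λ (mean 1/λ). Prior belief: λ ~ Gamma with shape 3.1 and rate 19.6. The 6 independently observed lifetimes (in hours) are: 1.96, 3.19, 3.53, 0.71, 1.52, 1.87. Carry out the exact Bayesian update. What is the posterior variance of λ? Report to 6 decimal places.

With a Gamma(shape α, rate β) prior on the exponential rate λ, the posterior after n observations with total T = Σxᵢ is Gamma(α+n, β+T).
Sum of observations T = 12.78 hours; n = 6.
Posterior: Gamma(3.1+6, 19.6+12.78) = Gamma(9.1, 32.38).
Var = α/β² = 0.008679.

0.008679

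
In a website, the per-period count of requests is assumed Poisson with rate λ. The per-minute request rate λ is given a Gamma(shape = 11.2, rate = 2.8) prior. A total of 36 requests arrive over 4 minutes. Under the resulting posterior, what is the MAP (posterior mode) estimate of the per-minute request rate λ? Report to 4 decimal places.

With a Gamma(shape α, rate β) prior, the Poisson likelihood is conjugate: the posterior is Gamma(α + ΣXᵢ, β + n).
Posterior: Gamma(α+S, β+n) = Gamma(11.2+36, 2.8+4) = Gamma(47.2, 6.8).
Mode of Gamma(α,β) for α≥1 is (α−1)/β = 46.2/6.8 = 6.7941.

6.7941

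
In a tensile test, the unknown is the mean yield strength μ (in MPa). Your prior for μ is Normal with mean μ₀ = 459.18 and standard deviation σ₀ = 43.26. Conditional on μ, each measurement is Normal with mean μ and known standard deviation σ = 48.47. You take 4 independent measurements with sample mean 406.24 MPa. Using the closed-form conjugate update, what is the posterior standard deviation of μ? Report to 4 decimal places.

For Normal data with known variance σ², a Normal(μ₀, σ₀²) prior on μ is conjugate. Posterior precision = 1/σ₀² + n/σ²; posterior mean is the precision-weighted average of μ₀ and x̄.
σ₀² = 43.26² = 1871.4276, σ² = 48.47² = 2349.3409; σ² + n·σ₀² = 2349.3409 + 4·1871.4276 = 9835.0513.
Posterior precision = 1/σ₀² + n/σ² = 1/1871.4276 + 4/2349.3409 = (σ² + n·σ₀²)/(σ₀²σ²) = 9835.0513/(1871.4276·2349.3409); posterior variance σₙ² = σ₀²σ²/(σ² + n·σ₀²) = 1871.4276·2349.3409/9835.0513 = 447.035940.
Posterior SD = √σₙ² = √(1871.4276·2349.3409/9835.0513) = 21.1432.

21.1432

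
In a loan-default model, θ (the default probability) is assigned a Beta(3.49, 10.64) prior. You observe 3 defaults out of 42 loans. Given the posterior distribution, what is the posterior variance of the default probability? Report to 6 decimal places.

0.001790

The Beta prior is conjugate to a Binomial/Bernoulli likelihood; the update adds successes to α and failures to β.
Posterior: Beta(α+k, β+n−k) = Beta(3.49+3, 10.64+39) = Beta(6.49, 49.64).
Var = αβ/((α+β)²(α+β+1)) = 6.49·49.64/(56.13²·57.13) = 0.001790.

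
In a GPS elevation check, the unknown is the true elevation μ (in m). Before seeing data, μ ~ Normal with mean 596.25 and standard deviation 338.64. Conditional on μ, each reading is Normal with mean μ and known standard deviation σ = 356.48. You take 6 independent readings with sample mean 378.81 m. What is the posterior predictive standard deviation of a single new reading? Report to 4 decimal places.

380.7306

For Normal data with known variance σ², a Normal(μ₀, σ₀²) prior on μ is conjugate. Posterior precision = 1/σ₀² + n/σ²; posterior mean is the precision-weighted average of μ₀ and x̄.
σ₀² = 338.64² = 114677.0496, σ² = 356.48² = 127077.9904; σ² + n·σ₀² = 127077.9904 + 6·114677.0496 = 815140.288.
Posterior precision = 1/σ₀² + n/σ² = 1/114677.0496 + 6/127077.9904 = (σ² + n·σ₀²)/(σ₀²σ²) = 815140.288/(114677.0496·127077.9904); posterior variance σₙ² = σ₀²σ²/(σ² + n·σ₀²) = 114677.0496·127077.9904/815140.288 = 17877.817135.
Predictive variance for one new observation = σₙ² + σ² = 114677.0496·127077.9904/815140.288 + 127077.9904 = σ²·(σ₀² + 815140.288)/815140.288 = 127077.9904·929817.3376/815140.288 = 144955.807535; SD = √(127077.9904·929817.3376/815140.288) = 380.7306.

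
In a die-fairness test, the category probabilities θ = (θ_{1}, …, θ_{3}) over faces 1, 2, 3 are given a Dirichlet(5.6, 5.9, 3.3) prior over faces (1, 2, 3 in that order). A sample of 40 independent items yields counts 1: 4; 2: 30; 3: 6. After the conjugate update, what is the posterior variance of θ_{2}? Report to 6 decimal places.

0.004049

The Dirichlet prior is conjugate to the Multinomial likelihood: each posterior αⱼ = prior αⱼ + observed count nⱼ.
Posterior concentration: (9.6, 35.9, 9.3), total = 54.8.
Var[θ_j] = α_j(Σα−α_j)/((Σα)²(Σα+1)) = 35.9·18.9/(54.8²·55.8) = 0.004049.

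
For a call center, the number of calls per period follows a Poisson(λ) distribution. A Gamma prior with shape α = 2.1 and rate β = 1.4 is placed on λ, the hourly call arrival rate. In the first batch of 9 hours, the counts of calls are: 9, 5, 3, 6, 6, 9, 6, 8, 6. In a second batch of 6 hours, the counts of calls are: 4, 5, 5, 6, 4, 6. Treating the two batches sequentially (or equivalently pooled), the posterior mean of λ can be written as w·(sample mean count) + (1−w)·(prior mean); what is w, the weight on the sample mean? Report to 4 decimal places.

With a Gamma(shape α, rate β) prior, the Poisson likelihood is conjugate: the posterior is Gamma(α + ΣXᵢ, β + n).
Total number of hours: n = 9 + 6 = 15.
Posterior mean = (α₀+S)/(β₀+n) = [n/(β₀+n)]·(S/n) + [β₀/(β₀+n)]·(α₀/β₀), so only n and β₀ enter the weight.
Weight on data w = n/(β₀+n) = 15/(1.4+15) = 15/16.4 = 0.9146.

0.9146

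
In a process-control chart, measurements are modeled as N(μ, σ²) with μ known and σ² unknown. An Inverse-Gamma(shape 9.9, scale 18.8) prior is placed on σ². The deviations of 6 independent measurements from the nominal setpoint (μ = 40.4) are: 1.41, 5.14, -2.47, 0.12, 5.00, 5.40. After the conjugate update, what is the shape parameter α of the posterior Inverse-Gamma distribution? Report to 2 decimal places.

With known mean μ and an Inverse-Gamma(α, β) prior on σ², the Normal likelihood is conjugate: posterior is Inv-Gamma(α + n/2, β + Σ(xᵢ−μ)²/2).
Σ(xᵢ−μ)² = (1.41)² + (5.14)² + (-2.47)² + (0.12)² + (5.00)² + (5.40)² = 88.6830.
Posterior: Inv-Gamma(9.9 + 6/2, 18.8 + 88.6830/2) = Inv-Gamma(12.90, 63.14150).
Posterior α = 12.90.

12.90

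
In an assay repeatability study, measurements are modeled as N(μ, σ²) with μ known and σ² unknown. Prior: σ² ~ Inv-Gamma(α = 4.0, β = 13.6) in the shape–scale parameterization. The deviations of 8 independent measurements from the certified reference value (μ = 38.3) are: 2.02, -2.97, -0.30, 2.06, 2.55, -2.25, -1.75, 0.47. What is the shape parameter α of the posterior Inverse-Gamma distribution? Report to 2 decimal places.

With known mean μ and an Inverse-Gamma(α, β) prior on σ², the Normal likelihood is conjugate: posterior is Inv-Gamma(α + n/2, β + Σ(xᵢ−μ)²/2).
Σ(xᵢ−μ)² = (2.02)² + (-2.97)² + (-0.30)² + (2.06)² + (2.55)² + (-2.25)² + (-1.75)² + (0.47)² = 32.0833.
Posterior: Inv-Gamma(4.0 + 8/2, 13.6 + 32.0833/2) = Inv-Gamma(8.00, 29.64165).
Posterior α = 8.00.

8.00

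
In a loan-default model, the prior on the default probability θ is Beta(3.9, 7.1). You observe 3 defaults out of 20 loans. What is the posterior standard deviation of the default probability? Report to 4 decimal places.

The Beta prior is conjugate to a Binomial/Bernoulli likelihood; the update adds successes to α and failures to β.
Posterior: Beta(α+k, β+n−k) = Beta(3.9+3, 7.1+17) = Beta(6.9, 24.1).
Var = αβ/((α+β)²(α+β+1)) = 6.9·24.1/(31.0²·32.0) = 0.00540745; SD = √0.00540745 = 0.0735.

0.0735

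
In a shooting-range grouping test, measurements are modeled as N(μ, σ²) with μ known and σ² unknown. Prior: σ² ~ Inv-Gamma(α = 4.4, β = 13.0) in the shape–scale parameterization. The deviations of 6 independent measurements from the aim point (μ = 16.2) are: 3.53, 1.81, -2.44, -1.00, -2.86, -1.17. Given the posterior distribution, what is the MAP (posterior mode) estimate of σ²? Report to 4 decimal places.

With known mean μ and an Inverse-Gamma(α, β) prior on σ², the Normal likelihood is conjugate: posterior is Inv-Gamma(α + n/2, β + Σ(xᵢ−μ)²/2).
Σ(xᵢ−μ)² = (3.53)² + (1.81)² + (-2.44)² + (-1.00)² + (-2.86)² + (-1.17)² = 32.2391.
Posterior: Inv-Gamma(4.4 + 6/2, 13.0 + 32.2391/2) = Inv-Gamma(7.40, 29.11955).
Mode = β/(α+1) = 29.11955/8.40 = 3.4666.

3.4666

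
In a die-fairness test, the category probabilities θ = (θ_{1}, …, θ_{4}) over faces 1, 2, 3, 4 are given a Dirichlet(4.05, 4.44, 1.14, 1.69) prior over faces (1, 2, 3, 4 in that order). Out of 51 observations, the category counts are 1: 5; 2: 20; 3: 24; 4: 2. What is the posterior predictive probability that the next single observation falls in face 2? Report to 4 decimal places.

0.3922

The Dirichlet prior is conjugate to the Multinomial likelihood: each posterior αⱼ = prior αⱼ + observed count nⱼ.
Posterior concentration: (9.05, 24.44, 25.14, 3.69), total = 62.32.
P(next = 2 | data) = α_{2}/Σα = 0.3922.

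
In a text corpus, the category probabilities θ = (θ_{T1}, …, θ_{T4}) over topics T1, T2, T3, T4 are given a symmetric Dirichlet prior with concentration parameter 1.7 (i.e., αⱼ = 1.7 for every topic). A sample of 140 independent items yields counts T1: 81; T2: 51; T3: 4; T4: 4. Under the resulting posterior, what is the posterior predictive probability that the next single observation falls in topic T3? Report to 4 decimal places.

The Dirichlet prior is conjugate to the Multinomial likelihood: each posterior αⱼ = prior αⱼ + observed count nⱼ.
Posterior concentration: (82.7, 52.7, 5.7, 5.7), total = 146.8.
P(next = T3 | data) = α_{T3}/Σα = 0.0388.

0.0388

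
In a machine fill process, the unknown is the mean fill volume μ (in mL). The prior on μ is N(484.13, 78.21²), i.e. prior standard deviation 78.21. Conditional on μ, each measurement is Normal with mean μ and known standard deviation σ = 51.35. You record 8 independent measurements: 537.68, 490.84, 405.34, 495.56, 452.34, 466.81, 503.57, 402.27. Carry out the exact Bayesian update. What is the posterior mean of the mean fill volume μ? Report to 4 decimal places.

470.0594

For Normal data with known variance σ², a Normal(μ₀, σ₀²) prior on μ is conjugate. Posterior precision = 1/σ₀² + n/σ²; posterior mean is the precision-weighted average of μ₀ and x̄.
Σxᵢ = 537.68 + 490.84 + 405.34 + 495.56 + 452.34 + 466.81 + 503.57 + 402.27 = 3754.41, so n·x̄ = 3754.41.
σ₀² = 78.21² = 6116.8041, σ² = 51.35² = 2636.8225; σ² + n·σ₀² = 2636.8225 + 8·6116.8041 = 51571.2553.
Posterior mean = (μ₀/σ₀² + n·x̄/σ²)/(1/σ₀² + n/σ²) = (σ²·μ₀ + σ₀²·n·x̄)/(σ² + n·σ₀²) = (2636.8225·484.13 + 6116.8041·3754.41)/51571.2553 = 24241555.358006/51571.2553 = 470.0594.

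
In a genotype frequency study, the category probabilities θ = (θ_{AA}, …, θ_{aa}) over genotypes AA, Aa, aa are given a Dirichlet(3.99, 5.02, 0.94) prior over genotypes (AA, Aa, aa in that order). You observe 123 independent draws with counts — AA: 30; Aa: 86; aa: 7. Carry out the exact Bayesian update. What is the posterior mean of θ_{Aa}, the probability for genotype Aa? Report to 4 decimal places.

0.6846

The Dirichlet prior is conjugate to the Multinomial likelihood: each posterior αⱼ = prior αⱼ + observed count nⱼ.
Posterior concentration: (33.99, 91.02, 7.94), total = 132.95.
E[θ_{Aa}|data] = α_{Aa}/Σα = 91.02/132.95 = 0.6846.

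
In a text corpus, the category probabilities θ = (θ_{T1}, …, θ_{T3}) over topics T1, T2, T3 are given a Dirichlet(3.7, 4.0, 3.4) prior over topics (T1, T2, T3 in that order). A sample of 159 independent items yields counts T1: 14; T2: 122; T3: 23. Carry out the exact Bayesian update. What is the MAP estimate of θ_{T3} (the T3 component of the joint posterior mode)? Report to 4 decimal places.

The Dirichlet prior is conjugate to the Multinomial likelihood: each posterior αⱼ = prior αⱼ + observed count nⱼ.
Posterior concentration: (17.7, 126.0, 26.4), total = 170.1.
Joint mode component: (α_{T3}−1)/(Σα−K) = 25.4/167.1 = 0.1520.

0.1520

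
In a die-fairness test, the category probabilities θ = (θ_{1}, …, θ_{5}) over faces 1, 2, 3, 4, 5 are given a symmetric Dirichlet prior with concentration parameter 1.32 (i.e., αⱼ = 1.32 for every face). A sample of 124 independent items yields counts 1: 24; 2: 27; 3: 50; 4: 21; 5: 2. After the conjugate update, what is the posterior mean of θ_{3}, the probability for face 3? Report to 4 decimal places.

0.3930

The Dirichlet prior is conjugate to the Multinomial likelihood: each posterior αⱼ = prior αⱼ + observed count nⱼ.
Posterior concentration: (25.32, 28.32, 51.32, 22.32, 3.32), total = 130.60.
E[θ_{3}|data] = α_{3}/Σα = 51.32/130.60 = 0.3930.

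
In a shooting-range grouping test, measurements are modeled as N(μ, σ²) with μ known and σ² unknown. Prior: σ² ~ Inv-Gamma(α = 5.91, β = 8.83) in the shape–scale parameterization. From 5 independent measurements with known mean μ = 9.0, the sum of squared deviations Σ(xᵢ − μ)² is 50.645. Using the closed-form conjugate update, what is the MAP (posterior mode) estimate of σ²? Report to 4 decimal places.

With known mean μ and an Inverse-Gamma(α, β) prior on σ², the Normal likelihood is conjugate: posterior is Inv-Gamma(α + n/2, β + Σ(xᵢ−μ)²/2).
Posterior: Inv-Gamma(5.91 + 5/2, 8.83 + 50.645/2) = Inv-Gamma(8.41, 34.1525).
Mode = β/(α+1) = 34.1525/9.41 = 3.6294.

3.6294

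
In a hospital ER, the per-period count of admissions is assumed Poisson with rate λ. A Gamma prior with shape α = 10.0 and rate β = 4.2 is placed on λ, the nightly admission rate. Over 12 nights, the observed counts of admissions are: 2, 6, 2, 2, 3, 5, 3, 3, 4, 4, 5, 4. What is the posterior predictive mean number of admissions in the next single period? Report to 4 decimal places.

3.2716

With a Gamma(shape α, rate β) prior, the Poisson likelihood is conjugate: the posterior is Gamma(α + ΣXᵢ, β + n).
Sum of counts S = 43 over n = 12 nights.
Posterior: Gamma(α+S, β+n) = Gamma(10.0+43, 4.2+12) = Gamma(53.0, 16.2).
The predictive distribution for one future period is NegBinom with mean α/β = 3.2716.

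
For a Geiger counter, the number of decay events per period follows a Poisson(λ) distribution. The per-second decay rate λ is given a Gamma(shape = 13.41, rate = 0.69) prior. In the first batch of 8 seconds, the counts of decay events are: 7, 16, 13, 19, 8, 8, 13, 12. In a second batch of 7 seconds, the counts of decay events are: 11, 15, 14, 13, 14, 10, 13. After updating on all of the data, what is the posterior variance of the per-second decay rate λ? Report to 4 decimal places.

With a Gamma(shape α, rate β) prior, the Poisson likelihood is conjugate: the posterior is Gamma(α + ΣXᵢ, β + n).
Batch 1: sum of counts S = 96 over n = 8 seconds.
After batch 1: Gamma(α+S, β+n) = Gamma(13.41+96, 0.69+8) = Gamma(109.41, 8.69).
Batch 2: sum of counts S = 90 over n = 7 seconds.
After batch 2: Gamma(α+S, β+n) = Gamma(109.41+90, 8.69+7) = Gamma(199.41, 15.69).
Var = α/β² = 199.41/15.69² = 0.8100.

0.8100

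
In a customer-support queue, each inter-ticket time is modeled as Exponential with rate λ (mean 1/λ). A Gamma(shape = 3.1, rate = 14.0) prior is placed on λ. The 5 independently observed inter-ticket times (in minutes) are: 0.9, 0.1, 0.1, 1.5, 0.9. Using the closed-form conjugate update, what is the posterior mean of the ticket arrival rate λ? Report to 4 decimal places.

0.4629

With a Gamma(shape α, rate β) prior on the exponential rate λ, the posterior after n observations with total T = Σxᵢ is Gamma(α+n, β+T).
Sum of observations T = 3.5 minutes; n = 5.
Posterior: Gamma(3.1+5, 14.0+3.5) = Gamma(8.1, 17.5).
Posterior mean of λ = α/β = 8.1/17.5 = 0.4629.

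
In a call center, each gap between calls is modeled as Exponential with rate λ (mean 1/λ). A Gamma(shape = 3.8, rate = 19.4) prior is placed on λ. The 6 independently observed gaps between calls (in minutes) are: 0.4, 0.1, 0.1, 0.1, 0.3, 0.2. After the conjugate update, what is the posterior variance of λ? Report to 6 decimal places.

With a Gamma(shape α, rate β) prior on the exponential rate λ, the posterior after n observations with total T = Σxᵢ is Gamma(α+n, β+T).
Sum of observations T = 1.2 minutes; n = 6.
Posterior: Gamma(3.8+6, 19.4+1.2) = Gamma(9.8, 20.6).
Var = α/β² = 0.023094.

0.023094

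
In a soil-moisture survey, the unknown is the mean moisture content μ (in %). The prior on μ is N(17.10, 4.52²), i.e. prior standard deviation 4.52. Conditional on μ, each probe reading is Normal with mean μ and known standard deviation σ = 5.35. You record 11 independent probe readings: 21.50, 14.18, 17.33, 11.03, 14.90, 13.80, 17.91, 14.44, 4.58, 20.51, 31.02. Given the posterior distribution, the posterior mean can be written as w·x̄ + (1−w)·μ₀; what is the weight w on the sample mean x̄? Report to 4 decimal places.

For Normal data with known variance σ², a Normal(μ₀, σ₀²) prior on μ is conjugate. Posterior precision = 1/σ₀² + n/σ²; posterior mean is the precision-weighted average of μ₀ and x̄.
σ₀² = 4.52² = 20.4304, σ² = 5.35² = 28.6225. Prior precision 1/σ₀² = 1/20.4304; data precision n/σ² = 11/28.6225.
w = (n/σ²)/(1/σ₀² + n/σ²) = n·σ₀²/(σ² + n·σ₀²) = 11·20.4304/(28.6225 + 11·20.4304) = 224.7344/253.3569 = 0.8870.

0.8870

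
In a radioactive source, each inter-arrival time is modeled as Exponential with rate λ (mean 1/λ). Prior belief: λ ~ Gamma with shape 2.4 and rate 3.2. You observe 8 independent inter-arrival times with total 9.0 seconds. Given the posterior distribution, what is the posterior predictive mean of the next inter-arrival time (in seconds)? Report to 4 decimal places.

1.2979

With a Gamma(shape α, rate β) prior on the exponential rate λ, the posterior after n observations with total T = Σxᵢ is Gamma(α+n, β+T).
Posterior: Gamma(2.4+8, 3.2+9.0) = Gamma(10.4, 12.2).
The predictive distribution for the next observation is Lomax; its mean is β/(α−1) = 12.2/9.4 = 1.2979.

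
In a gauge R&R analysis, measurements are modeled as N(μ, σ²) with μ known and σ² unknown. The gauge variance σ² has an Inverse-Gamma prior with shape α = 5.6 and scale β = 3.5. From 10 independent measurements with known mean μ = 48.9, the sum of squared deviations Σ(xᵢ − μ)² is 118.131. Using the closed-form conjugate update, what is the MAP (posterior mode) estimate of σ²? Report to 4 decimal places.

With known mean μ and an Inverse-Gamma(α, β) prior on σ², the Normal likelihood is conjugate: posterior is Inv-Gamma(α + n/2, β + Σ(xᵢ−μ)²/2).
Posterior: Inv-Gamma(5.6 + 10/2, 3.5 + 118.131/2) = Inv-Gamma(10.60, 62.5655).
Mode = β/(α+1) = 62.5655/11.60 = 5.3936.

5.3936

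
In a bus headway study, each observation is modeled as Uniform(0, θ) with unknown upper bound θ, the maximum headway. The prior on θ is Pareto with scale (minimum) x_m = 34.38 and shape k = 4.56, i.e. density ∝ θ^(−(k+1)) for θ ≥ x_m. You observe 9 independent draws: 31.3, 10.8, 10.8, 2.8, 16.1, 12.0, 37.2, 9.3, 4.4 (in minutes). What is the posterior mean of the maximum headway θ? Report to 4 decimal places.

A Pareto(scale x_m, shape k) prior on the upper bound θ of Uniform(0, θ) is conjugate: posterior is Pareto(max(x_m, max xᵢ), k + n).
Sample maximum = 37.2; prior scale x_m = 34.38 → posterior scale = max = 37.20.
Posterior shape = 4.56 + 9 = 13.56.
E[θ|data] = k·x_m/(k−1) = 13.56·37.20/12.56 = 40.1618.

40.1618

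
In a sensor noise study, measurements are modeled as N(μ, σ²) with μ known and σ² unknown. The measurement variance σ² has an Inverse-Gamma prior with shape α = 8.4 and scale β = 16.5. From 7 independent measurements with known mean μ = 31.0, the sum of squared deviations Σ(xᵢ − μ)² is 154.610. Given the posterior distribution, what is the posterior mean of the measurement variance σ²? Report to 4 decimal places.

With known mean μ and an Inverse-Gamma(α, β) prior on σ², the Normal likelihood is conjugate: posterior is Inv-Gamma(α + n/2, β + Σ(xᵢ−μ)²/2).
Posterior: Inv-Gamma(8.4 + 7/2, 16.5 + 154.610/2) = Inv-Gamma(11.90, 93.8050).
E[σ²|data] = β/(α−1) = 93.8050/10.90 = 8.6060.

8.6060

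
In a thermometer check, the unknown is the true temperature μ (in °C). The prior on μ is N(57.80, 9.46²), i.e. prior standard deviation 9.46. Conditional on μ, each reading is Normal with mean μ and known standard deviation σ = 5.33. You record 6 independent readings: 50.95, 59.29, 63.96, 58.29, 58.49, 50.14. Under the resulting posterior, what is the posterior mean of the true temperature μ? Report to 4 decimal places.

56.9009

For Normal data with known variance σ², a Normal(μ₀, σ₀²) prior on μ is conjugate. Posterior precision = 1/σ₀² + n/σ²; posterior mean is the precision-weighted average of μ₀ and x̄.
Σxᵢ = 50.95 + 59.29 + 63.96 + 58.29 + 58.49 + 50.14 = 341.12, so n·x̄ = 341.12.
σ₀² = 9.46² = 89.4916, σ² = 5.33² = 28.4089; σ² + n·σ₀² = 28.4089 + 6·89.4916 = 565.3585.
Posterior mean = (μ₀/σ₀² + n·x̄/σ²)/(1/σ₀² + n/σ²) = (σ²·μ₀ + σ₀²·n·x̄)/(σ² + n·σ₀²) = (28.4089·57.80 + 89.4916·341.12)/565.3585 = 32169.409012/565.3585 = 56.9009.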